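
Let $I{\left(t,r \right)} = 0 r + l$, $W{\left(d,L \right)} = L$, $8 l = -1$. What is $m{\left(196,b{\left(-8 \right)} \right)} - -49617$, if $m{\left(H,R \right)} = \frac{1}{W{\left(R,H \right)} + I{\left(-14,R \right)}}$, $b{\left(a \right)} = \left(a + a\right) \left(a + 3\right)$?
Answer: $\frac{77749847}{1567} \approx 49617.0$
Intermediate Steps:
$l = - \frac{1}{8}$ ($l = \frac{1}{8} \left(-1\right) = - \frac{1}{8} \approx -0.125$)
$b{\left(a \right)} = 2 a \left(3 + a\right)$
$I{\left(t,r \right)} = - \frac{1}{8}$ ($I{\left(t,r \right)} = 0 r - \frac{1}{8} = 0 - \frac{1}{8} = - \frac{1}{8}$)
$m{\left(H,R \right)} = \frac{1}{- \frac{1}{8} + H}$ ($m{\left(H,R \right)} = \frac{1}{H - \frac{1}{8}} = \frac{1}{- \frac{1}{8} + H}$)
$m{\left(196,b{\left(-8 \right)} \right)} - -49617 = \frac{8}{-1 + 8 \cdot 196} - -49617 = \frac{8}{-1 + 1568} + 49617 = \frac{8}{1567} + 49617 = \frac{77749847}{1567}$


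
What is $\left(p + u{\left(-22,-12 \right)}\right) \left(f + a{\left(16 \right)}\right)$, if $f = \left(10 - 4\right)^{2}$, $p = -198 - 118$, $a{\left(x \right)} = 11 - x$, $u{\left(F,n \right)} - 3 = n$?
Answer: $-10075$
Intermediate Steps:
$u{\left(F,n \right)} = 3 + n$
$p = -316$
$f = 36$ ($f = 6^{2} = 36$)
$\left(p + u{\left(-22,-12 \right)}\right) \left(f + a{\left(16 \right)}\right) = \left(-316 + \left(3 - 12\right)\right) \left(36 + \left(11 - 16\right)\right) = \left(-316 - 9\right) \left(36 + \left(11 - 16\right)\right) = - 325 \left(36 - 5\right) = \left(-325\right) 31 = -10075$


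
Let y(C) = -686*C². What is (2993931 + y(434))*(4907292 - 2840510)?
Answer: -260865679508870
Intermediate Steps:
(2993931 + y(434))*(4907292 - 2840510) = (2993931 - 686*434²)*(4907292 - 2840510) = (2993931 - 686*188356)*2066782 = (2993931 - 129212216)*2066782 = -126218285*2066782 = -260865679508870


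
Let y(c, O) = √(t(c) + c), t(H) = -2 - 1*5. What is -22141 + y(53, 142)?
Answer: -22141 + √46 ≈ -22134.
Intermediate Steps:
t(H) = -7 (t(H) = -2 - 5 = -7)
y(c, O) = √(-7 + c)
-22141 + y(53, 142) = -22141 + √(-7 + 53) = -22141 + √46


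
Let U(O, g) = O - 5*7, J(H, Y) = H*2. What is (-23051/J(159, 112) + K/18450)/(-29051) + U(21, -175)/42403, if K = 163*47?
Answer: 1295339861638/602282042700525 ≈ 0.0021507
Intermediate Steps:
J(H, Y) = 2*H
U(O, g) = -35 + O (U(O, g) = O - 35 = -35 + O)
K = 7661
(-23051/J(159, 112) + K/18450)/(-29051) + U(21, -175)/42403 = (-23051/(2*159) + 7661/18450)/(-29051) + (-35 + 21)/42403 = (-23051/318 + 7661*(1/18450))*(-1/29051) - 14*1/42403 = (-23051*1/318 + 7661/18450)*(-1/29051) - 14/42403 = (-23051/318 + 7661/18450)*(-1/29051) - 14/42403 = -35237896/488925*(-1/29051) - 14/42403 = 35237896/14203760175 - 14/42403 = 1295339861638/602282042700525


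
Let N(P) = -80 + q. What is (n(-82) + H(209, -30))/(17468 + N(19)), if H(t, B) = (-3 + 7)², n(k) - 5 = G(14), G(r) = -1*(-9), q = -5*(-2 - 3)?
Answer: 30/17413 ≈ 0.0017228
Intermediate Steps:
q = 25 (q = -5*(-5) = 25)
G(r) = 9
n(k) = 14 (n(k) = 5 + 9 = 14)
N(P) = -55 (N(P) = -80 + 25 = -55)
H(t, B) = 16 (H(t, B) = 4² = 16)
(n(-82) + H(209, -30))/(17468 + N(19)) = (14 + 16)/(17468 - 55) = 30/17413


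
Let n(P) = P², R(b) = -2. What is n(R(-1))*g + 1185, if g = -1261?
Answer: -3859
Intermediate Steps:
n(R(-1))*g + 1185 = (-2)²*(-1261) + 1185 = 4*(-1261) + 1185 = -5044 + 1185 = -3859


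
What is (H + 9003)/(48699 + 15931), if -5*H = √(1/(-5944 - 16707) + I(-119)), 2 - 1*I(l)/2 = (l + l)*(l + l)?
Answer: 9003/64630 - I*√58122372791135/7319670650 ≈ 0.1393 - 0.0010416*I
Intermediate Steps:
I(l) = 4 - 8*l² (I(l) = 4 - 2*(l + l)*(l + l) = 4 - 2*2*l*2*l = 4 - 8*l²)
H = -I*√58122372791135/113255 (H = -√(1/(-5944 - 16707) + (4 - 8*(-119)²))/5 = -√(1/(-22651) + (4 - 8*14161))/5 = -√(-1/22651 + (4 - 113288))/5 = -√(-1/22651 - 113284)/5 = -I*√58122372791135/113255 ≈ -67.315*I)
(H + 9003)/(48699 + 15931) = (-I*√58122372791135/113255 + 9003)/(48699 + 15931) = (9003 - I*√58122372791135/113255)/64630 = (9003 - I*√58122372791135/113255)*(1/64630) = 9003/64630 - I*√58122372791135/7319670650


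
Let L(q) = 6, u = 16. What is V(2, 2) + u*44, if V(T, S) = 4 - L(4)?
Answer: 702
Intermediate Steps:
V(T, S) = -2 (V(T, S) = 4 - 1*6 = 4 - 6 = -2)
V(2, 2) + u*44 = -2 + 16*44 = -2 + 704 = 702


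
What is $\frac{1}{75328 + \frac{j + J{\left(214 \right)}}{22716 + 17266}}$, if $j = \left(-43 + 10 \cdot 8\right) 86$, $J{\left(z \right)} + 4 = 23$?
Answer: $\frac{39982}{3011767297} \approx 1.3275 \cdot 10^{-5}$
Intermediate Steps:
$J{\left(z \right)} = 19$ ($J{\left(z \right)} = -4 + 23 = 19$)
$j = 3182$ ($j = \left(-43 + 80\right) 86 = 37 \cdot 86 = 3182$)
$\frac{1}{75328 + \frac{j + J{\left(214 \right)}}{22716 + 17266}} = \frac{1}{75328 + \frac{3182 + 19}{22716 + 17266}} = \frac{1}{75328 + \frac{3201}{39982}} = \frac{1}{\frac{3011767297}{39982}} = \frac{39982}{3011767297}$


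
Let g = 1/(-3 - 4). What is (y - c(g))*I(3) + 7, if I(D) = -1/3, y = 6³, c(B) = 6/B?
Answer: -79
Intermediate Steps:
g = -⅐ (g = 1/(-7) = -⅐ ≈ -0.14286)
y = 216
I(D) = -⅓ (I(D) = -1*⅓ = -⅓)
(y - c(g))*I(3) + 7 = (216 - 6/(-⅐))*(-⅓) + 7 = (216 - 6*(-7))*(-⅓) + 7 = (216 - 1*(-42))*(-⅓) + 7 = (216 + 42)*(-⅓) + 7 = 258*(-⅓) + 7 = -86 + 7 = -79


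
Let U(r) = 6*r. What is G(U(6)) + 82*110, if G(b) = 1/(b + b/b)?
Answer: 333741/37 ≈ 9020.0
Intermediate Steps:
G(b) = 1/(1 + b) (G(b) = 1/(b + 1) = 1/(1 + b))
G(U(6)) + 82*110 = 1/(1 + 6*6) + 82*110 = 1/(1 + 36) + 9020 = 1/37 + 9020 = 333741/37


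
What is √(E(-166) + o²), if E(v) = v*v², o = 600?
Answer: 2*I*√1053574 ≈ 2052.9*I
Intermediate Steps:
E(v) = v³
√(E(-166) + o²) = √((-166)³ + 600²) = √(-4574296 + 360000) = √(-4214296) = 2*I*√1053574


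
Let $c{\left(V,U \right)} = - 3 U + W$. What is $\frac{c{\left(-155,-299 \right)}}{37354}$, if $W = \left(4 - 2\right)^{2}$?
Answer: $\frac{901}{37354} \approx 0.024121$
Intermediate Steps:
$W = 4$ ($W = 2^{2} = 4$)
$c{\left(V,U \right)} = 4 - 3 U$ ($c{\left(V,U \right)} = - 3 U + 4 = 4 - 3 U$)
$\frac{c{\left(-155,-299 \right)}}{37354} = \frac{4 - -897}{37354} = \left(4 + 897\right) \frac{1}{37354} = 901 \cdot \frac{1}{37354} = \frac{901}{37354}$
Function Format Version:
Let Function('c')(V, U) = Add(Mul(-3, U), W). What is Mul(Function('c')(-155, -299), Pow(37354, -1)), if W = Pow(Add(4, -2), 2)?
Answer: Rational(901, 37354) ≈ 0.024121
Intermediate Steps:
W = 4 (W = Pow(2, 2) = 4)
Function('c')(V, U) = Add(4, Mul(-3, U)) (Function('c')(V, U) = Add(Mul(-3, U), 4) = Add(4, Mul(-3, U)))
Mul(Function('c')(-155, -299), Pow(37354, -1)) = Mul(Add(4, Mul(-3, -299)), Pow(37354, -1)) = Mul(Add(4, 897), Rational(1, 37354)) = Mul(901, Rational(1, 37354)) = Rational(901, 37354)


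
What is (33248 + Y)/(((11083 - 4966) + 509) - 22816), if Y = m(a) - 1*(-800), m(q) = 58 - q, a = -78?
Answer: -17092/8095 ≈ -2.1114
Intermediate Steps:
Y = 936 (Y = (58 - 1*(-78)) - 1*(-800) = (58 + 78) + 800 = 136 + 800 = 936)
(33248 + Y)/(((11083 - 4966) + 509) - 22816) = (33248 + 936)/(((11083 - 4966) + 509) - 22816) = 34184/((6117 + 509) - 22816) = 34184/(6626 - 22816) = 34184/(-16190) = 34184*(-1/16190) = -17092/8095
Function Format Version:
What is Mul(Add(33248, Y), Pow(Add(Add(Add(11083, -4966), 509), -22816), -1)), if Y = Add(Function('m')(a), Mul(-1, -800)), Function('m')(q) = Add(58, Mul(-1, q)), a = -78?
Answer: Rational(-17092, 8095) ≈ -2.1114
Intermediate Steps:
Y = 936 (Y = Add(Add(58, Mul(-1, -78)), Mul(-1, -800)) = Add(Add(58, 78), 800) = Add(136, 800) = 936)
Mul(Add(33248, Y), Pow(Add(Add(Add(11083, -4966), 509), -22816), -1)) = Mul(Add(33248, 936), Pow(Add(Add(Add(11083, -4966), 509), -22816), -1)) = Mul(34184, Pow(Add(Add(6117, 509), -22816), -1)) = Mul(34184, Pow(Add(6626, -22816), -1)) = Mul(34184, Pow(-16190, -1)) = Mul(34184, Rational(-1, 16190)) = Rational(-17092, 8095)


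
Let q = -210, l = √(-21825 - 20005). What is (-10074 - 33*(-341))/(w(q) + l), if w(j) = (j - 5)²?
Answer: 10899855/427358491 - 1179*I*√41830/2136792455 ≈ 0.025505 - 0.00011285*I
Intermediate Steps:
l = I*√41830 (l = √(-41830) = I*√41830 ≈ 204.52*I)
w(j) = (-5 + j)²
(-10074 - 33*(-341))/(w(q) + l) = (-10074 - 33*(-341))/((-5 - 210)² + I*√41830) = (-10074 + 11253)/((-215)² + I*√41830) = 1179/(46225 + I*√41830)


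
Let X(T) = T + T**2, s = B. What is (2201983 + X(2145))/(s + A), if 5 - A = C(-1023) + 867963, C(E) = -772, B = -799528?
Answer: -6805153/1666714 ≈ -4.0830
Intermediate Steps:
A = -867186 (A = 5 - (-772 + 867963) = 5 - 1*867191 = 5 - 867191 = -867186)
s = -799528
(2201983 + X(2145))/(s + A) = (2201983 + 2145*(1 + 2145))/(-799528 - 867186) = (2201983 + 2145*2146)/(-1666714) = (2201983 + 4603170)*(-1/1666714) = 6805153*(-1/1666714) = -6805153/1666714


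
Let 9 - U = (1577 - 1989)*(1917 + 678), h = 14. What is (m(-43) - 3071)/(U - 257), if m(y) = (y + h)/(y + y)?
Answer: -24007/8356792 ≈ -0.0028728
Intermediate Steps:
m(y) = (14 + y)/(2*y) (m(y) = (y + 14)/(y + y) = (14 + y)/((2*y)) = (14 + y)*(1/(2*y)) = (14 + y)/(2*y))
U = 1069149 (U = 9 - (1577 - 1989)*(1917 + 678) = 9 - (-412)*2595 = 9 - 1*(-1069140) = 9 + 1069140 = 1069149)
(m(-43) - 3071)/(U - 257) = ((½)*(14 - 43)/(-43) - 3071)/(1069149 - 257) = ((½)*(-1/43)*(-29) - 3071)/1068892 = (29/86 - 3071)*(1/1068892) = -264077/86*1/1068892 = -24007/8356792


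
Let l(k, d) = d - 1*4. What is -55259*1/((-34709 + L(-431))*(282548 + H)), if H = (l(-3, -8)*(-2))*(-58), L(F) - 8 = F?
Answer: 55259/9877572592 ≈ 5.5944e-6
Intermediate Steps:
L(F) = 8 + F
l(k, d) = -4 + d (l(k, d) = d - 4 = -4 + d)
H = -1392 (H = ((-4 - 8)*(-2))*(-58) = -12*(-2)*(-58) = 24*(-58) = -1392)
-55259*1/((-34709 + L(-431))*(282548 + H)) = -55259*1/((-34709 + (8 - 431))*(282548 - 1392)) = -55259*1/(281156*(-34709 - 423)) = -55259/(281156*(-35132)) = -55259/(-9877572592) = -55259*(-1/9877572592) = 55259/9877572592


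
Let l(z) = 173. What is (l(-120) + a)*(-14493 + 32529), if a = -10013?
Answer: -177474240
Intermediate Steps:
(l(-120) + a)*(-14493 + 32529) = (173 - 10013)*(-14493 + 32529) = -9840*18036 = -177474240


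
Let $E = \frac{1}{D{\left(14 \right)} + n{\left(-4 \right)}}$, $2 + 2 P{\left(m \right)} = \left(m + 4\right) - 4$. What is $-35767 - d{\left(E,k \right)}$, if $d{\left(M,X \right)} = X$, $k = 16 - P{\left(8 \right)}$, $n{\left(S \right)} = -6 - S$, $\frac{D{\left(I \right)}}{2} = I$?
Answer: $-35780$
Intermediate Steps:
$D{\left(I \right)} = 2 I$
$P{\left(m \right)} = -1 + \frac{m}{2}$ ($P{\left(m \right)} = -1 + \frac{\left(m + 4\right) - 4}{2} = -1 + \frac{\left(4 + m\right) - 4}{2} = -1 + \frac{m}{2}$)
$E = \frac{1}{26}$ ($E = \frac{1}{2 \cdot 14 - 2} = \frac{1}{28 + \left(-6 + 4\right)} = \frac{1}{28 - 2} = \frac{1}{26} \approx 0.038462$)
$k = 13$ ($k = 16 - \left(-1 + \frac{1}{2} \cdot 8\right) = 16 - \left(-1 + 4\right) = 16 - 3 = 13$)
$-35767 - d{\left(E,k \right)} = -35767 - 13 = -35780$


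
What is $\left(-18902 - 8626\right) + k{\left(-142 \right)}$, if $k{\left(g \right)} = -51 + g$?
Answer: $-27721$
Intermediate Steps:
$\left(-18902 - 8626\right) + k{\left(-142 \right)} = \left(-18902 - 8626\right) - 193 = -27528 - 193 = -27721$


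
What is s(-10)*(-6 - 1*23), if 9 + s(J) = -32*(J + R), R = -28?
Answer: -35003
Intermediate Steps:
s(J) = 887 - 32*J (s(J) = -9 - 32*(J - 28) = -9 - 32*(-28 + J) = -9 + (896 - 32*J) = 887 - 32*J)
s(-10)*(-6 - 1*23) = (887 - 32*(-10))*(-6 - 1*23) = (887 + 320)*(-6 - 23) = 1207*(-29) = -35003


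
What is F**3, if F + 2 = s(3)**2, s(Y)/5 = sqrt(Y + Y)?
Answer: 3241792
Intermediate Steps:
s(Y) = 5*sqrt(2)*sqrt(Y) (s(Y) = 5*sqrt(Y + Y) = 5*sqrt(2*Y) = 5*(sqrt(2)*sqrt(Y)) = 5*sqrt(2)*sqrt(Y))
F = 148 (F = -2 + (5*sqrt(2)*sqrt(3))**2 = -2 + (5*sqrt(6))**2 = -2 + 150 = 148)
F**3 = 148**3 = 3241792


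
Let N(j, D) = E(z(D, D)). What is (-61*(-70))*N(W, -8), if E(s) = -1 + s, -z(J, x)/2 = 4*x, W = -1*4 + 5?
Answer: 269010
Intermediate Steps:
W = 1 (W = -4 + 5 = 1)
z(J, x) = -8*x
N(j, D) = -1 - 8*D
(-61*(-70))*N(W, -8) = (-61*(-70))*(-1 - 8*(-8)) = 4270*(-1 + 64) = 4270*63 = 269010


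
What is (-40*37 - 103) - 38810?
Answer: -40393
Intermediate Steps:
(-40*37 - 103) - 38810 = (-1480 - 103) - 38810 = -1583 - 38810 = -40393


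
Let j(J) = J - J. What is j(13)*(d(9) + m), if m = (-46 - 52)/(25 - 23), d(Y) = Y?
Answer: 0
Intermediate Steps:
j(J) = 0
m = -49 (m = -98/2 = -98*1/2 = -49)
j(13)*(d(9) + m) = 0*(9 - 49) = 0*(-40) = 0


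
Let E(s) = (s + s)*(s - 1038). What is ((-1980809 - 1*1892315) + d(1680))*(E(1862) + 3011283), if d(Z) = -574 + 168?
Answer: -23550516232270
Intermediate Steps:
d(Z) = -406
E(s) = 2*s*(-1038 + s) (E(s) = (2*s)*(-1038 + s) = 2*s*(-1038 + s))
((-1980809 - 1*1892315) + d(1680))*(E(1862) + 3011283) = ((-1980809 - 1*1892315) - 406)*(2*1862*(-1038 + 1862) + 3011283) = ((-1980809 - 1892315) - 406)*(2*1862*824 + 3011283) = (-3873124 - 406)*(3068576 + 3011283) = -3873530*6079859 = -23550516232270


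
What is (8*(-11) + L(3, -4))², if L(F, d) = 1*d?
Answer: 8464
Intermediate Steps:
L(F, d) = d
(8*(-11) + L(3, -4))² = (8*(-11) - 4)² = (-88 - 4)² = (-92)² = 8464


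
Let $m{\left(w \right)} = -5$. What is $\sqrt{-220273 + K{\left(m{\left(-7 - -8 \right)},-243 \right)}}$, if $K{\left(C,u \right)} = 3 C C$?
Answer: $i \sqrt{220198} \approx 469.25 i$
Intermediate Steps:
$K{\left(C,u \right)} = 3 C^{2}$
$\sqrt{-220273 + K{\left(m{\left(-7 - -8 \right)},-243 \right)}} = \sqrt{-220273 + 3 \left(-5\right)^{2}} = \sqrt{-220273 + 3 \cdot 25} = \sqrt{-220273 + 75} = \sqrt{-220198} = i \sqrt{220198}$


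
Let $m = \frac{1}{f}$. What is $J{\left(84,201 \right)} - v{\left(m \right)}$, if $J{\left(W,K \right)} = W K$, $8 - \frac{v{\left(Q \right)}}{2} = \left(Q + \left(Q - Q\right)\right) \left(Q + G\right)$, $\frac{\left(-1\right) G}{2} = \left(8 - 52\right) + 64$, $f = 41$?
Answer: $\frac{28351830}{1681} \approx 16866.0$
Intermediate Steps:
$m = \frac{1}{41} \approx 0.02439$
$G = -40$ ($G = - 2 \left(\left(8 - 52\right) + 64\right) = - 2 \left(-44 + 64\right) = \left(-2\right) 20 = -40$)
$v{\left(Q \right)} = 16 - 2 Q \left(-40 + Q\right)$ ($v{\left(Q \right)} = 16 - 2 \left(Q + \left(Q - Q\right)\right) \left(Q - 40\right) = 16 - 2 \left(Q + 0\right) \left(-40 + Q\right) = 16 - 2 Q \left(-40 + Q\right)$)
$J{\left(W,K \right)} = K W$
$J{\left(84,201 \right)} - v{\left(m \right)} = 201 \cdot 84 - \left(16 - \frac{2}{1681} + 80 \cdot \frac{1}{41}\right) = 16884 - \left(16 - \frac{2}{1681} + \frac{80}{41}\right) = 16884 - \frac{30174}{1681} = \frac{28351830}{1681}$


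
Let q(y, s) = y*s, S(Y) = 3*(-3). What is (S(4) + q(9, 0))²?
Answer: 81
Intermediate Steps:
S(Y) = -9
q(y, s) = s*y
(S(4) + q(9, 0))² = (-9 + 0*9)² = (-9 + 0)² = (-9)² = 81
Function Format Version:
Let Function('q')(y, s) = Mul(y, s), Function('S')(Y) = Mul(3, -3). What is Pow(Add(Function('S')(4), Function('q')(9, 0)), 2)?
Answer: 81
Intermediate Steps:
Function('S')(Y) = -9
Function('q')(y, s) = Mul(s, y)
Pow(Add(Function('S')(4), Function('q')(9, 0)), 2) = Pow(Add(-9, Mul(0, 9)), 2) = Pow(Add(-9, 0), 2) = Pow(-9, 2) = 81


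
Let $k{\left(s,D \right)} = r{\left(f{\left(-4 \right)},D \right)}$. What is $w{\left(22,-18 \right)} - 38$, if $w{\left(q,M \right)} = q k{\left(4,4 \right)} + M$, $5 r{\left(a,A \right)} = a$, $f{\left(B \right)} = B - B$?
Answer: $-56$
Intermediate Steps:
$f{\left(B \right)} = 0$
$r{\left(a,A \right)} = \frac{a}{5}$
$k{\left(s,D \right)} = 0$ ($k{\left(s,D \right)} = \frac{1}{5} \cdot 0 = 0$)
$w{\left(q,M \right)} = M$ ($w{\left(q,M \right)} = q 0 + M = 0 + M = M$)
$w{\left(22,-18 \right)} - 38 = -18 - 38 = -56$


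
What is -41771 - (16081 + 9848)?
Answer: -67700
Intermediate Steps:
-41771 - (16081 + 9848) = -41771 - 1*25929 = -41771 - 25929 = -67700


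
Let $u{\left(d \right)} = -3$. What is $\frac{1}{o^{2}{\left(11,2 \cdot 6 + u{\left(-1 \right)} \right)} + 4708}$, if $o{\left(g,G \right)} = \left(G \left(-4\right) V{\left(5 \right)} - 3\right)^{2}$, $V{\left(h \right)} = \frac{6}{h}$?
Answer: $\frac{625}{2850338821} \approx 2.1927 \cdot 10^{-7}$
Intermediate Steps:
$o{\left(g,G \right)} = \left(-3 - \frac{24 G}{5}\right)^{2}$ ($o{\left(g,G \right)} = \left(G \left(-4\right) \frac{6}{5} - 3\right)^{2} = \left(- 4 G 6 \cdot \frac{1}{5} - 3\right)^{2} = \left(- 4 G \frac{6}{5} - 3\right)^{2} = \left(- \frac{24 G}{5} - 3\right)^{2} = \left(-3 - \frac{24 G}{5}\right)^{2}$)
$\frac{1}{o^{2}{\left(11,2 \cdot 6 + u{\left(-1 \right)} \right)} + 4708} = \frac{1}{\left(\frac{9 \left(5 + 8 \left(2 \cdot 6 - 3\right)\right)^{2}}{25}\right)^{2} + 4708} = \frac{1}{\left(\frac{9 \left(5 + 8 \left(12 - 3\right)\right)^{2}}{25}\right)^{2} + 4708} = \frac{1}{\left(\frac{9 \left(5 + 8 \cdot 9\right)^{2}}{25}\right)^{2} + 4708} = \frac{1}{\left(\frac{9 \left(5 + 72\right)^{2}}{25}\right)^{2} + 4708} = \frac{1}{\left(\frac{9 \cdot 77^{2}}{25}\right)^{2} + 4708} = \frac{1}{\left(\frac{9}{25} \cdot 5929\right)^{2} + 4708} = \frac{1}{\left(\frac{53361}{25}\right)^{2} + 4708} = \frac{1}{\frac{2847396321}{625} + 4708} = \frac{1}{\frac{2850338821}{625}} = \frac{625}{2850338821}$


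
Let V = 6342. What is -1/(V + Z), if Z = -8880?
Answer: 1/2538 ≈ 0.00039401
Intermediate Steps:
-1/(V + Z) = -1/(6342 - 8880) = -1/(-2538) = -1*(-1/2538) = 1/2538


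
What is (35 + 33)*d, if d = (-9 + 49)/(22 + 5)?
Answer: 2720/27 ≈ 100.74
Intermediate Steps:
d = 40/27 ≈ 1.4815
(35 + 33)*d = (35 + 33)*(40/27) = 68*(40/27) = 2720/27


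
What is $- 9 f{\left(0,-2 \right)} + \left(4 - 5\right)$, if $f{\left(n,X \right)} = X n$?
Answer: $-1$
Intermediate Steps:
$- 9 f{\left(0,-2 \right)} + \left(4 - 5\right) = - 9 \left(\left(-2\right) 0\right) + \left(4 - 5\right) = \left(-9\right) 0 + \left(4 - 5\right) = 0 - 1 = -1$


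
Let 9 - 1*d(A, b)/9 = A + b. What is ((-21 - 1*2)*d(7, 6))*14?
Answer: 11592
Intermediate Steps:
d(A, b) = 81 - 9*A - 9*b (d(A, b) = 81 - 9*(A + b) = 81 + (-9*A - 9*b) = 81 - 9*A - 9*b)
((-21 - 1*2)*d(7, 6))*14 = ((-21 - 1*2)*(81 - 9*7 - 9*6))*14 = ((-21 - 2)*(81 - 63 - 54))*14 = -23*(-36)*14 = 828*14 = 11592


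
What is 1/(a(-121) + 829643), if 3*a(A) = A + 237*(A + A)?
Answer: 3/2431454 ≈ 1.2338e-6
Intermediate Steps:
a(A) = 475*A/3 (a(A) = (A + 237*(A + A))/3 = (A + 237*(2*A))/3 = (A + 474*A)/3 = (475*A)/3 = 475*A/3)
1/(a(-121) + 829643) = 1/((475/3)*(-121) + 829643) = 1/(-57475/3 + 829643) = 1/(2431454/3) = 3/2431454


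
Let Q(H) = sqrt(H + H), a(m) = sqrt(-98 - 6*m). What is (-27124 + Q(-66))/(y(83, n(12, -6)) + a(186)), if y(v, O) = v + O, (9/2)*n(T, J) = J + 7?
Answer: -182842884/659335 + 162*sqrt(40062)/659335 + 13482*I*sqrt(33)/659335 + 2197044*I*sqrt(1214)/659335 ≈ -277.27 + 116.22*I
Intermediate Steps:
n(T, J) = 14/9 + 2*J/9 (n(T, J) = 2*(J + 7)/9 = 2*(7 + J)/9 = 14/9 + 2*J/9)
y(v, O) = O + v
Q(H) = sqrt(2)*sqrt(H) (Q(H) = sqrt(2*H) = sqrt(2)*sqrt(H))
(-27124 + Q(-66))/(y(83, n(12, -6)) + a(186)) = (-27124 + sqrt(2)*sqrt(-66))/(((14/9 + (2/9)*(-6)) + 83) + sqrt(-98 - 6*186)) = (-27124 + sqrt(2)*(I*sqrt(66)))/(((14/9 - 4/3) + 83) + sqrt(-98 - 1116)) = (-27124 + 2*I*sqrt(33))/((2/9 + 83) + sqrt(-1214)) = (-27124 + 2*I*sqrt(33))/(749/9 + I*sqrt(1214))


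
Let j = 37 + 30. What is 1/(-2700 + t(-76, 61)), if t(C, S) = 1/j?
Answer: -67/180899 ≈ -0.00037037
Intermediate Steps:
j = 67
t(C, S) = 1/67
1/(-2700 + t(-76, 61)) = 1/(-2700 + 1/67) = 1/(-180899/67) = -67/180899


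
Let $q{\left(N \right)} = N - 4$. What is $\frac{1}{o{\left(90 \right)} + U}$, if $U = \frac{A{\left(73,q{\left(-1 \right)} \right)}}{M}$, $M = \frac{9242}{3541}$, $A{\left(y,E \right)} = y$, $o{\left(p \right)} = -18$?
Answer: $\frac{9242}{92137} \approx 0.10031$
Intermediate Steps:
$q{\left(N \right)} = -4 + N$ ($q{\left(N \right)} = N - 4 = -4 + N$)
$M = \frac{9242}{3541}$ ($M = 9242 \cdot \frac{1}{3541} = \frac{9242}{3541} \approx 2.61$)
$U = \frac{258493}{9242}$ ($U = \frac{73}{\frac{9242}{3541}} = 73 \cdot \frac{3541}{9242} = \frac{258493}{9242} \approx 27.969$)
$\frac{1}{o{\left(90 \right)} + U} = \frac{1}{-18 + \frac{258493}{9242}} = \frac{1}{\frac{92137}{9242}} = \frac{9242}{92137}$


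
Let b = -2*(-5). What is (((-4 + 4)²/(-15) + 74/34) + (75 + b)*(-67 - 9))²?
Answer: 12052307089/289 ≈ 4.1703e+7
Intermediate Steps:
b = 10
(((-4 + 4)²/(-15) + 74/34) + (75 + b)*(-67 - 9))² = (((-4 + 4)²/(-15) + 74/34) + (75 + 10)*(-67 - 9))² = ((0²*(-1/15) + 74*(1/34)) + 85*(-76))² = ((0*(-1/15) + 37/17) - 6460)² = ((0 + 37/17) - 6460)² = (37/17 - 6460)² = (-109783/17)² = 12052307089/289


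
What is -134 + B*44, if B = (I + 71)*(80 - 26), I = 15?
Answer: 204202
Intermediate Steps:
B = 4644 (B = (15 + 71)*(80 - 26) = 86*54 = 4644)
-134 + B*44 = -134 + 4644*44 = -134 + 204336 = 204202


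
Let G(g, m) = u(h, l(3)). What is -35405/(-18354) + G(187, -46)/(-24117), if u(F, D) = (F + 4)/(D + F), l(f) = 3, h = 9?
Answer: 1707685003/885286836 ≈ 1.9290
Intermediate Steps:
u(F, D) = (4 + F)/(D + F)
G(g, m) = 13/12 (G(g, m) = (4 + 9)/(3 + 9) = 13/12)
-35405/(-18354) + G(187, -46)/(-24117) = -35405/(-18354) + (13/12)/(-24117) = -35405*(-1/18354) + (13/12)*(-1/24117) = 35405/18354 - 13/289404 = 1707685003/885286836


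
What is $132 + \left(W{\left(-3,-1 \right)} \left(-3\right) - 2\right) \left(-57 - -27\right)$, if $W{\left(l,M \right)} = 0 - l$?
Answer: $462$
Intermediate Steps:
$W{\left(l,M \right)} = - l$
$132 + \left(W{\left(-3,-1 \right)} \left(-3\right) - 2\right) \left(-57 - -27\right) = 132 + \left(\left(-1\right) \left(-3\right) \left(-3\right) - 2\right) \left(-57 - -27\right) = 132 + \left(3 \left(-3\right) - 2\right) \left(-57 + 27\right) = 132 + \left(-9 - 2\right) \left(-30\right) = 132 - -330 = 132 + 330 = 462$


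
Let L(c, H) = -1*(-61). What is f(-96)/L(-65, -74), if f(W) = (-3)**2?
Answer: 9/61 ≈ 0.14754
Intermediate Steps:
L(c, H) = 61
f(W) = 9
f(-96)/L(-65, -74) = 9/61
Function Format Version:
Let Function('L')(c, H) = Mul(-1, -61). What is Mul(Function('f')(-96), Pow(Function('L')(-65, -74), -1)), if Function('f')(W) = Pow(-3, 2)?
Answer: Rational(9, 61) ≈ 0.14754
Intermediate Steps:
Function('L')(c, H) = 61
Function('f')(W) = 9
Mul(Function('f')(-96), Pow(Function('L')(-65, -74), -1)) = Mul(9, Pow(61, -1)) = Mul(9, Rational(1, 61)) = Rational(9, 61)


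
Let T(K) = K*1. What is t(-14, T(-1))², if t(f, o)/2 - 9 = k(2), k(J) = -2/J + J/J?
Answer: 324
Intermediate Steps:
T(K) = K
k(J) = 1 - 2/J (k(J) = -2/J + 1 = 1 - 2/J)
t(f, o) = 18 (t(f, o) = 18 + 2*((-2 + 2)/2) = 18 + 2*((½)*0) = 18 + 2*0 = 18 + 0 = 18)
t(-14, T(-1))² = 18² = 324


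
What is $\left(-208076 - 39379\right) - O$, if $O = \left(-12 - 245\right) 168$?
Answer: $-204279$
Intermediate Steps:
$O = -43176$ ($O = \left(-257\right) 168 = -43176$)
$\left(-208076 - 39379\right) - O = \left(-208076 - 39379\right) - -43176 = \left(-208076 - 39379\right) + 43176 = -247455 + 43176 = -204279$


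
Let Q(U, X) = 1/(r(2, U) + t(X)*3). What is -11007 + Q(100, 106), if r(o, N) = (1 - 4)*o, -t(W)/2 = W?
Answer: -7066495/642 ≈ -11007.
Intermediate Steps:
t(W) = -2*W
r(o, N) = -3*o
Q(U, X) = 1/(-6 - 6*X) (Q(U, X) = 1/(-3*2 - 2*X*3) = 1/(-6 - 6*X))
-11007 + Q(100, 106) = -11007 + 1/(6*(-1 - 1*106)) = -11007 + 1/(6*(-1 - 106)) = -11007 + (1/6)/(-107) = -11007 + (1/6)*(-1/107) = -11007 - 1/642 = -7066495/642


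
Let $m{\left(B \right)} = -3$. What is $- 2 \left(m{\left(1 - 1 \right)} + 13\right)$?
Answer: $-20$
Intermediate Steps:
$- 2 \left(m{\left(1 - 1 \right)} + 13\right) = - 2 \left(-3 + 13\right) = \left(-2\right) 10 = -20$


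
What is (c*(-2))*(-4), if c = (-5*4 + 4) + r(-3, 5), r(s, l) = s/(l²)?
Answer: -3224/25 ≈ -128.96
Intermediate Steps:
r(s, l) = s/l²
c = -403/25 (c = (-5*4 + 4) - 3/5² = (-20 + 4) - 3*1/25 = -16 - 3/25 = -403/25 ≈ -16.120)
(c*(-2))*(-4) = -403/25*(-2)*(-4) = (806/25)*(-4) = -3224/25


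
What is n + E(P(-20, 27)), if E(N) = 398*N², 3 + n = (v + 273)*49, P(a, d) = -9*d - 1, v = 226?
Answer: 23719776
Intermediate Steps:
P(a, d) = -1 - 9*d
n = 24448 (n = -3 + (226 + 273)*49 = -3 + 499*49 = -3 + 24451 = 24448)
n + E(P(-20, 27)) = 24448 + 398*(-1 - 9*27)² = 24448 + 398*(-1 - 243)² = 24448 + 398*(-244)² = 24448 + 398*59536 = 24448 + 23695328 = 23719776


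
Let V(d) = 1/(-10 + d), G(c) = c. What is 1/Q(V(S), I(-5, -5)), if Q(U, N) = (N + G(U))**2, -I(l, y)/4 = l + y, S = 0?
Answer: 100/159201 ≈ 0.00062814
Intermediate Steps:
I(l, y) = -4*l - 4*y (I(l, y) = -4*(l + y) = -4*l - 4*y)
Q(U, N) = (N + U)**2
1/Q(V(S), I(-5, -5)) = 1/(((-4*(-5) - 4*(-5)) + 1/(-10 + 0))**2) = 1/(((20 + 20) + 1/(-10))**2) = 1/((40 - 1/10)**2) = 1/((399/10)**2) = 1/(159201/100) = 100/159201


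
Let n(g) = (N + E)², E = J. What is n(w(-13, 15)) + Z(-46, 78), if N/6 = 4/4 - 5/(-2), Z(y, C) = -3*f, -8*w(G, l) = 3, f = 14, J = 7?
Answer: 742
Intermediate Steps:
w(G, l) = -3/8 (w(G, l) = -⅛*3 = -3/8)
Z(y, C) = -42 (Z(y, C) = -3*14 = -42)
N = 21 (N = 6*(4/4 - 5/(-2)) = 6*(4*(¼) - 5*(-½)) = 6*(1 + 5/2) = 6*(7/2) = 21)
E = 7
n(g) = 784 (n(g) = (21 + 7)² = 28² = 784)
n(w(-13, 15)) + Z(-46, 78) = 784 - 42 = 742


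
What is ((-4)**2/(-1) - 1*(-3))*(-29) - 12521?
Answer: -12144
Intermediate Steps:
((-4)**2/(-1) - 1*(-3))*(-29) - 12521 = (16*(-1) + 3)*(-29) - 12521 = (-16 + 3)*(-29) - 12521 = -13*(-29) - 12521 = 377 - 12521 = -12144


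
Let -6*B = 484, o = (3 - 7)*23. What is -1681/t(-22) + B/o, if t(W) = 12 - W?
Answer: -56966/1173 ≈ -48.564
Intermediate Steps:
o = -92 (o = -4*23 = -92)
B = -242/3 (B = -1/6*484 = -242/3 ≈ -80.667)
-1681/t(-22) + B/o = -1681/(12 - 1*(-22)) - 242/3/(-92) = -1681/(12 + 22) - 242/3*(-1/92) = -1681/34 + 121/138 = -56966/1173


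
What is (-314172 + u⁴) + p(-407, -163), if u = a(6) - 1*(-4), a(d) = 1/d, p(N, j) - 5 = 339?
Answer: -406330463/1296 ≈ -3.1353e+5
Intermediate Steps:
p(N, j) = 344 (p(N, j) = 5 + 339 = 344)
u = 25/6 (u = 1/6 - 1*(-4) = ⅙ + 4 = 25/6 ≈ 4.1667)
(-314172 + u⁴) + p(-407, -163) = (-314172 + (25/6)⁴) + 344 = (-314172 + 390625/1296) + 344 = -406776287/1296 + 344 = -406330463/1296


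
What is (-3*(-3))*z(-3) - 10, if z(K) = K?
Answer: -37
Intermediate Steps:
(-3*(-3))*z(-3) - 10 = -3*(-3)*(-3) - 10 = 9*(-3) - 10 = -27 - 10 = -37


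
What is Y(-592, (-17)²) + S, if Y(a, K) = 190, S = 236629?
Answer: 236819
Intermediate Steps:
Y(-592, (-17)²) + S = 190 + 236629 = 236819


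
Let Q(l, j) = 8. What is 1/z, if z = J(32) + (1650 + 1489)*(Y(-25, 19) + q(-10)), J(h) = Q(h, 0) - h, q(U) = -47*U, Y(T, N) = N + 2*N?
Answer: 1/1654229 ≈ 6.0451e-7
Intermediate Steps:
Y(T, N) = 3*N
J(h) = 8 - h
z = 1654229 (z = (8 - 1*32) + (1650 + 1489)*(3*19 - 47*(-10)) = (8 - 32) + 3139*(57 + 470) = -24 + 3139*527 = -24 + 1654253 = 1654229)
1/z = 1/1654229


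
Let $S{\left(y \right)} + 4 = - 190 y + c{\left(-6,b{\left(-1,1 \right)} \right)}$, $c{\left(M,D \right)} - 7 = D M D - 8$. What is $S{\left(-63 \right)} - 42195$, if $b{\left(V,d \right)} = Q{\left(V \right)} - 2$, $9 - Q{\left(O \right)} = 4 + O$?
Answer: $-30326$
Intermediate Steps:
$Q{\left(O \right)} = 5 - O$ ($Q{\left(O \right)} = 9 - \left(4 + O\right) = 5 - O$)
$b{\left(V,d \right)} = 3 - V$ ($b{\left(V,d \right)} = \left(5 - V\right) - 2 = 3 - V$)
$c{\left(M,D \right)} = -1 + M D^{2}$ ($c{\left(M,D \right)} = 7 + \left(D M D - 8\right) = 7 + \left(M D^{2} - 8\right) = 7 + \left(-8 + M D^{2}\right) = -1 + M D^{2}$)
$S{\left(y \right)} = -101 - 190 y$ ($S{\left(y \right)} = -4 - \left(1 + 6 \left(3 - -1\right)^{2} + 190 y\right) = -4 - \left(1 + 6 \left(3 + 1\right)^{2} + 190 y\right) = -4 - \left(1 + 96 + 190 y\right) = -4 - \left(97 + 190 y\right) = -101 - 190 y$)
$S{\left(-63 \right)} - 42195 = \left(-101 - -11970\right) - 42195 = \left(-101 + 11970\right) - 42195 = 11869 - 42195 = -30326$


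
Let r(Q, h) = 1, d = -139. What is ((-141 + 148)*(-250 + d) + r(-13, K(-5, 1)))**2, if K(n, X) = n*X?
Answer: 7409284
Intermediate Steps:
K(n, X) = X*n
((-141 + 148)*(-250 + d) + r(-13, K(-5, 1)))**2 = ((-141 + 148)*(-250 - 139) + 1)**2 = (7*(-389) + 1)**2 = (-2723 + 1)**2 = (-2722)**2 = 7409284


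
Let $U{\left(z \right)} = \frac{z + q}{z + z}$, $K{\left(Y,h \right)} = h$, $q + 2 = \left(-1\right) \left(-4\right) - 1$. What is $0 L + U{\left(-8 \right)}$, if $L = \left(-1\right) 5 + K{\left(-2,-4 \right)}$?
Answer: $\frac{7}{16} \approx 0.4375$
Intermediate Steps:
$q = 1$ ($q = -2 - -3 = -2 + \left(4 - 1\right) = -2 + 3 = 1$)
$U{\left(z \right)} = \frac{1 + z}{2 z}$ ($U{\left(z \right)} = \frac{z + 1}{z + z} = \frac{1 + z}{2 z}$)
$L = -9$ ($L = \left(-1\right) 5 - 4 = -5 - 4 = -9$)
$0 L + U{\left(-8 \right)} = 0 \left(-9\right) + \frac{1 - 8}{2 \left(-8\right)} = 0 + \frac{1}{2} \left(- \frac{1}{8}\right) \left(-7\right) = 0 + \frac{7}{16} = \frac{7}{16}$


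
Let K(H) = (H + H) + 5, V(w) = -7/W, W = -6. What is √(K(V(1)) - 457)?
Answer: I*√4047/3 ≈ 21.205*I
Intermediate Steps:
V(w) = 7/6 (V(w) = -7/(-6) = -7*(-⅙) = 7/6)
K(H) = 5 + 2*H (K(H) = 2*H + 5 = 5 + 2*H)
√(K(V(1)) - 457) = √((5 + 2*(7/6)) - 457) = √((5 + 7/3) - 457) = √(22/3 - 457) = √(-1349/3) = I*√4047/3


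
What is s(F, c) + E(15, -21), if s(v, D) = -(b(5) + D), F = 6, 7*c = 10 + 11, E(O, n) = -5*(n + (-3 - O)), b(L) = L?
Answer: 187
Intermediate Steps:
E(O, n) = 15 - 5*n + 5*O (E(O, n) = -5*(-3 + n - O) = 15 - 5*n + 5*O)
c = 3 (c = (10 + 11)/7 = (1/7)*21 = 3)
s(v, D) = -5 - D (s(v, D) = -(5 + D) = -5 - D)
s(F, c) + E(15, -21) = (-5 - 1*3) + (15 - 5*(-21) + 5*15) = (-5 - 3) + (15 + 105 + 75) = -8 + 195 = 187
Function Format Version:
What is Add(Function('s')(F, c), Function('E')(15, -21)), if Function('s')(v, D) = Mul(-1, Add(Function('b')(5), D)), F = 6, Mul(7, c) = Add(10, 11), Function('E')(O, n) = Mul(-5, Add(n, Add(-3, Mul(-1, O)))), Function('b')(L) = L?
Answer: 187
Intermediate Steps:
Function('E')(O, n) = Add(15, Mul(-5, n), Mul(5, O)) (Function('E')(O, n) = Mul(-5, Add(-3, n, Mul(-1, O))) = Add(15, Mul(-5, n), Mul(5, O)))
c = 3 (c = Mul(Rational(1, 7), Add(10, 11)) = Mul(Rational(1, 7), 21) = 3)
Function('s')(v, D) = Add(-5, Mul(-1, D)) (Function('s')(v, D) = Mul(-1, Add(5, D)) = Add(-5, Mul(-1, D)))
Add(Function('s')(F, c), Function('E')(15, -21)) = Add(Add(-5, Mul(-1, 3)), Add(15, Mul(-5, -21), Mul(5, 15))) = Add(Add(-5, -3), Add(15, 105, 75)) = Add(-8, 195) = 187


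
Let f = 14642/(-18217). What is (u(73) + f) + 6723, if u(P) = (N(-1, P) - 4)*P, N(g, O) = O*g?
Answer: 20060492/18217 ≈ 1101.2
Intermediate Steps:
u(P) = P*(-4 - P) (u(P) = (P*(-1) - 4)*P = (-P - 4)*P = (-4 - P)*P = P*(-4 - P))
f = -14642/18217 (f = 14642*(-1/18217) = -14642/18217 ≈ -0.80375)
(u(73) + f) + 6723 = (73*(-4 - 1*73) - 14642/18217) + 6723 = (73*(-4 - 73) - 14642/18217) + 6723 = (73*(-77) - 14642/18217) + 6723 = (-5621 - 14642/18217) + 6723 = -102412399/18217 + 6723 = 20060492/18217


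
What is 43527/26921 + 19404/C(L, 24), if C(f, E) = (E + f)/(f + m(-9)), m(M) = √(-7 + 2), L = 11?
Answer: 821092767/134605 + 2772*I*√5/5 ≈ 6100.0 + 1239.7*I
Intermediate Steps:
m(M) = I*√5 (m(M) = √(-5) = I*√5)
C(f, E) = (E + f)/(f + I*√5)
43527/26921 + 19404/C(L, 24) = 43527/26921 + 19404/(((24 + 11)/(11 + I*√5))) = 43527*(1/26921) + 19404/((35/(11 + I*√5))) = 43527/26921 + 19404/((35/(11 + I*√5))) = 43527/26921 + 19404*(11/35 + I*√5/35) = 43527/26921 + (30492/5 + 2772*I*√5/5) = 821092767/134605 + 2772*I*√5/5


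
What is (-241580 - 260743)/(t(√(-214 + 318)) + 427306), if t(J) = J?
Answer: -107322815919/91295208766 + 502323*√26/91295208766 ≈ -1.1755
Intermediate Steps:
(-241580 - 260743)/(t(√(-214 + 318)) + 427306) = (-241580 - 260743)/(√(-214 + 318) + 427306) = -502323/(√104 + 427306) = -502323/(2*√26 + 427306) = -502323/(427306 + 2*√26)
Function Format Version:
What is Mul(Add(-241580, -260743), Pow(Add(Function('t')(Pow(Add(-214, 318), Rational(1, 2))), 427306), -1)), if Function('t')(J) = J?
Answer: Add(Rational(-107322815919, 91295208766), Mul(Rational(502323, 91295208766), Pow(26, Rational(1, 2)))) ≈ -1.1755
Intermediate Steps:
Mul(Add(-241580, -260743), Pow(Add(Function('t')(Pow(Add(-214, 318), Rational(1, 2))), 427306), -1)) = Mul(Add(-241580, -260743), Pow(Add(Pow(Add(-214, 318), Rational(1, 2)), 427306), -1)) = Mul(-502323, Pow(Add(Pow(104, Rational(1, 2)), 427306), -1)) = Mul(-502323, Pow(Add(Mul(2, Pow(26, Rational(1, 2))), 427306), -1)) = Mul(-502323, Pow(Add(427306, Mul(2, Pow(26, Rational(1, 2)))), -1))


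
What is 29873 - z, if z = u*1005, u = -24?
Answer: 53993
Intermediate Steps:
z = -24120 (z = -24*1005 = -24120)
29873 - z = 29873 - 1*(-24120) = 29873 + 24120 = 53993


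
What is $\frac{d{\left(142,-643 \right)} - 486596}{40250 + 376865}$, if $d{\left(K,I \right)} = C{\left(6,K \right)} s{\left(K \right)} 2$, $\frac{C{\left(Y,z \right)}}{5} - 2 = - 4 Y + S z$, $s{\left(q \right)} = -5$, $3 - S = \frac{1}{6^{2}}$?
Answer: $- \frac{4559389}{3754035} \approx -1.2145$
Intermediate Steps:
$S = \frac{107}{36}$ ($S = 3 - \frac{1}{6^{2}} = 3 - \frac{1}{36} = \frac{107}{36} \approx 2.9722$)
$C{\left(Y,z \right)} = 10 - 20 Y + \frac{535 z}{36}$ ($C{\left(Y,z \right)} = 10 + 5 \left(- 4 Y + \frac{107 z}{36}\right) = 10 - \left(20 Y - \frac{535 z}{36}\right) = 10 - 20 Y + \frac{535 z}{36}$)
$d{\left(K,I \right)} = 1100 - \frac{2675 K}{18}$ ($d{\left(K,I \right)} = \left(10 - 120 + \frac{535 K}{36}\right) \left(-5\right) 2 = \left(-110 + \frac{535 K}{36}\right) \left(-5\right) 2 = \left(550 - \frac{2675 K}{36}\right) 2 = 1100 - \frac{2675 K}{18}$)
$\frac{d{\left(142,-643 \right)} - 486596}{40250 + 376865} = \frac{\left(1100 - \frac{189925}{9}\right) - 486596}{40250 + 376865} = \frac{\left(1100 - \frac{189925}{9}\right) - 486596}{417115} = \left(- \frac{180025}{9} - 486596\right) \frac{1}{417115} = \left(- \frac{4559389}{9}\right) \frac{1}{417115} = - \frac{4559389}{3754035}$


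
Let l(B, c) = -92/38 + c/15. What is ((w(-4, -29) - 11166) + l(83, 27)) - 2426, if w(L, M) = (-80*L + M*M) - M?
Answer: -1178249/95 ≈ -12403.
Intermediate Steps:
l(B, c) = -46/19 + c/15 (l(B, c) = -92*1/38 + c*(1/15) = -46/19 + c/15)
w(L, M) = M² - M - 80*L (w(L, M) = (-80*L + M²) - M = (M² - 80*L) - M = M² - M - 80*L)
((w(-4, -29) - 11166) + l(83, 27)) - 2426 = ((((-29)² - 1*(-29) - 80*(-4)) - 11166) + (-46/19 + (1/15)*27)) - 2426 = (((841 + 29 + 320) - 11166) + (-46/19 + 9/5)) - 2426 = ((1190 - 11166) - 59/95) - 2426 = (-9976 - 59/95) - 2426 = -947779/95 - 2426 = -1178249/95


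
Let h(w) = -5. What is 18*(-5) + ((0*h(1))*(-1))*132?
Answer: -90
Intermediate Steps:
18*(-5) + ((0*h(1))*(-1))*132 = 18*(-5) + ((0*(-5))*(-1))*132 = -90 + (0*(-1))*132 = -90 + 0*132 = -90 + 0 = -90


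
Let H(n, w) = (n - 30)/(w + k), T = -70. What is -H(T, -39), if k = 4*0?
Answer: -100/39 ≈ -2.5641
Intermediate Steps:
k = 0
H(n, w) = (-30 + n)/w (H(n, w) = (n - 30)/(w + 0) = (-30 + n)/w)
-H(T, -39) = -(-30 - 70)/(-39) = -(-1)*(-100)/39 = -1*100/39 = -100/39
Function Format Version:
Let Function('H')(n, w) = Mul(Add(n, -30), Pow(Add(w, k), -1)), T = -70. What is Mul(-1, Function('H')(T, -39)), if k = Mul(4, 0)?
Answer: Rational(-100, 39) ≈ -2.5641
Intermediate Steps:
k = 0
Function('H')(n, w) = Mul(Pow(w, -1), Add(-30, n)) (Function('H')(n, w) = Mul(Add(n, -30), Pow(Add(w, 0), -1)) = Mul(Add(-30, n), Pow(w, -1)) = Mul(Pow(w, -1), Add(-30, n)))
Mul(-1, Function('H')(T, -39)) = Mul(-1, Mul(Pow(-39, -1), Add(-30, -70))) = Mul(-1, Mul(Rational(-1, 39), -100)) = Mul(-1, Rational(100, 39)) = Rational(-100, 39)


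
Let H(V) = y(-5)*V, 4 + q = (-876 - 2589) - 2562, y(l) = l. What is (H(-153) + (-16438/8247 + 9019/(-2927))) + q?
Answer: -127238304473/24138969 ≈ -5271.1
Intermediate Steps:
q = -6031 (q = -4 + ((-876 - 2589) - 2562) = -4 + (-3465 - 2562) = -4 - 6027 = -6031)
H(V) = -5*V
(H(-153) + (-16438/8247 + 9019/(-2927))) + q = (-5*(-153) + (-16438/8247 + 9019/(-2927))) - 6031 = (765 + (-16438*1/8247 + 9019*(-1/2927))) - 6031 = (765 + (-16438/8247 - 9019/2927)) - 6031 = (765 - 122493719/24138969) - 6031 = 18343817566/24138969 - 6031 = -127238304473/24138969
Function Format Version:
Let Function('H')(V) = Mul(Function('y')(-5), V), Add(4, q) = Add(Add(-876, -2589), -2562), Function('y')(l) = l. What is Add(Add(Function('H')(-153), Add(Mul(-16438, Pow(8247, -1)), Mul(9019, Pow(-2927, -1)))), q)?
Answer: Rational(-127238304473, 24138969) ≈ -5271.1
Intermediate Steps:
q = -6031 (q = Add(-4, Add(Add(-876, -2589), -2562)) = Add(-4, Add(-3465, -2562)) = Add(-4, -6027) = -6031)
Function('H')(V) = Mul(-5, V)
Add(Add(Function('H')(-153), Add(Mul(-16438, Pow(8247, -1)), Mul(9019, Pow(-2927, -1)))), q) = Add(Add(Mul(-5, -153), Add(Mul(-16438, Pow(8247, -1)), Mul(9019, Pow(-2927, -1)))), -6031) = Add(Add(765, Add(Mul(-16438, Rational(1, 8247)), Mul(9019, Rational(-1, 2927)))), -6031) = Add(Add(765, Add(Rational(-16438, 8247), Rational(-9019, 2927))), -6031) = Add(Add(765, Rational(-122493719, 24138969)), -6031) = Add(Rational(18343817566, 24138969), -6031) = Rational(-127238304473, 24138969)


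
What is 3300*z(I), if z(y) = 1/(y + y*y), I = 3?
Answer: 275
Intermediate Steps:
z(y) = 1/(y + y²)
3300*z(I) = 3300*(1/(3*(1 + 3))) = 3300*((⅓)/4) = 3300*((⅓)*(¼)) = 3300*(1/12) = 275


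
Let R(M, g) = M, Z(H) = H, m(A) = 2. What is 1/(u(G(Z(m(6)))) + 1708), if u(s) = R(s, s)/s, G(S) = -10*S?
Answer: 1/1709 ≈ 0.00058514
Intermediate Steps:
u(s) = 1 (u(s) = s/s = 1)
1/(u(G(Z(m(6)))) + 1708) = 1/(1 + 1708) = 1/1709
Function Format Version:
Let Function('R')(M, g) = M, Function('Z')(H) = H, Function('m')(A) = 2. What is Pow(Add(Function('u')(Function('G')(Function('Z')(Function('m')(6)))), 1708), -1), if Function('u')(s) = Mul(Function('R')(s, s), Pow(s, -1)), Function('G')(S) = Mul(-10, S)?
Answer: Rational(1, 1709) ≈ 0.00058514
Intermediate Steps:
Function('u')(s) = 1 (Function('u')(s) = Mul(s, Pow(s, -1)) = 1)
Pow(Add(Function('u')(Function('G')(Function('Z')(Function('m')(6)))), 1708), -1) = Pow(Add(1, 1708), -1) = Pow(1709, -1) = Rational(1, 1709)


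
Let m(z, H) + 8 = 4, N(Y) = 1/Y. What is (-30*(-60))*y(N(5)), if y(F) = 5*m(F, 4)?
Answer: -36000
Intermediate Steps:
N(Y) = 1/Y
m(z, H) = -4 (m(z, H) = -8 + 4 = -4)
y(F) = -20 (y(F) = 5*(-4) = -20)
(-30*(-60))*y(N(5)) = -30*(-60)*(-20) = 1800*(-20) = -36000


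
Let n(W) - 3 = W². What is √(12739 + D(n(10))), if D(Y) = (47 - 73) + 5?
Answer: √12718 ≈ 112.77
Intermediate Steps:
n(W) = 3 + W²
D(Y) = -21 (D(Y) = -26 + 5 = -21)
√(12739 + D(n(10))) = √(12739 - 21) = √12718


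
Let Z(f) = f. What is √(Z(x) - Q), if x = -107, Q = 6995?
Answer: I*√7102 ≈ 84.273*I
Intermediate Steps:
√(Z(x) - Q) = √(-107 - 1*6995) = √(-107 - 6995) = √(-7102) = I*√7102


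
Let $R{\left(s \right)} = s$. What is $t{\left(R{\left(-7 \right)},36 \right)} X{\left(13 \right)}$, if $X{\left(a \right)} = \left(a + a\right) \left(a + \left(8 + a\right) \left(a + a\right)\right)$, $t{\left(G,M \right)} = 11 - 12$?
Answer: $-14534$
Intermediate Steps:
$t{\left(G,M \right)} = -1$
$X{\left(a \right)} = 2 a \left(a + 2 a \left(8 + a\right)\right)$ ($X{\left(a \right)} = 2 a \left(a + \left(8 + a\right) 2 a\right) = 2 a \left(a + 2 a \left(8 + a\right)\right)$)
$t{\left(R{\left(-7 \right)},36 \right)} X{\left(13 \right)} = - 13^{2} \left(34 + 4 \cdot 13\right) = - 169 \left(34 + 52\right) = - 169 \cdot 86 = \left(-1\right) 14534 = -14534$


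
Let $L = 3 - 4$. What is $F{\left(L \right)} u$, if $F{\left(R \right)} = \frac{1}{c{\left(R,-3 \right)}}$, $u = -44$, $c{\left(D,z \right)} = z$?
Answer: $\frac{44}{3} \approx 14.667$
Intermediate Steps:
$L = -1$ ($L = 3 - 4 = -1$)
$F{\left(R \right)} = - \frac{1}{3}$ ($F{\left(R \right)} = \frac{1}{-3} = - \frac{1}{3}$)
$F{\left(L \right)} u = \left(- \frac{1}{3}\right) \left(-44\right) = \frac{44}{3}$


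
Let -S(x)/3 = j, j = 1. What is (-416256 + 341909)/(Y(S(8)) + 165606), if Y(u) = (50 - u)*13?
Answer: -74347/166295 ≈ -0.44708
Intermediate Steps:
S(x) = -3 (S(x) = -3*1 = -3)
Y(u) = 650 - 13*u
(-416256 + 341909)/(Y(S(8)) + 165606) = (-416256 + 341909)/((650 - 13*(-3)) + 165606) = -74347/((650 + 39) + 165606) = -74347/(689 + 165606) = -74347/166295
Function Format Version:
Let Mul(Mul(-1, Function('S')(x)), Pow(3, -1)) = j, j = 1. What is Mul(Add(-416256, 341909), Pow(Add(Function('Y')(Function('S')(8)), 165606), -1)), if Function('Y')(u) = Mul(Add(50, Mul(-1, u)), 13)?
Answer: Rational(-74347, 166295) ≈ -0.44708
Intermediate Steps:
Function('S')(x) = -3 (Function('S')(x) = Mul(-3, 1) = -3)
Function('Y')(u) = Add(650, Mul(-13, u))
Mul(Add(-416256, 341909), Pow(Add(Function('Y')(Function('S')(8)), 165606), -1)) = Mul(Add(-416256, 341909), Pow(Add(Add(650, Mul(-13, -3)), 165606), -1)) = Mul(-74347, Pow(Add(Add(650, 39), 165606), -1)) = Mul(-74347, Pow(Add(689, 165606), -1)) = Mul(-74347, Pow(166295, -1)) = Mul(-74347, Rational(1, 166295)) = Rational(-74347, 166295)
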